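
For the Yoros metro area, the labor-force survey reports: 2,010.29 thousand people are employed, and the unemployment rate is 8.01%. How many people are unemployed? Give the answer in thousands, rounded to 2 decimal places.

Let U be the number unemployed. The labor force is E + U, and U/(E+U) = 0.0801.
So U = 0.0801 × 2,010.29 / (1 − 0.0801) = 161.0242 / 0.9199 ≈ 175.05 thousand.

About 175.05 thousand are unemployed.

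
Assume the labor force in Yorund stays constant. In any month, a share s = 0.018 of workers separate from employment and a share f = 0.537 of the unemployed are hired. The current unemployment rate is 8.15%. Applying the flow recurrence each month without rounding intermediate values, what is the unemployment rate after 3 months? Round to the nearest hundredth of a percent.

Unemployment rate after three months ≈ 3.68%.

With a fixed labor force, u_{t+1} = u_t + s·(1−u_t) − f·u_t = u_t·(1−s−f) + s.
Here 1−s−f = 0.445 and s = 0.018.
u_1 = 0.081500 × 0.445 + 0.018 = 0.054267.
u_2 = 0.054267 × 0.445 + 0.018 = 0.042149.
u_3 = 0.042149 × 0.445 + 0.018 = 0.036756.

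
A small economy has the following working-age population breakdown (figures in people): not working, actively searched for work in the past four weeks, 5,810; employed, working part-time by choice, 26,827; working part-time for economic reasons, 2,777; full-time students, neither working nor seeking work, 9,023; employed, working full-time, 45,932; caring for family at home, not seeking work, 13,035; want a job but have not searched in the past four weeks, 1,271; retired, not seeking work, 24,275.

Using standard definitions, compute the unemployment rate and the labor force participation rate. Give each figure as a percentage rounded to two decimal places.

Employed = 26,827 + 2,777 + 45,932 = 75,536 (anyone who worked, including part-time for economic reasons, counts as employed).
Unemployed = 5,810.
Labor force = 75,536 + 5,810 = 81,346.
Not in labor force = 9,023 + 13,035 + 1,271 + 24,275 = 47,604 (those not working and not actively searching are outside the labor force — including those who want a job but have given up searching).
Civilian working-age population = 81,346 + 47,604 = 128,950.
Unemployment rate = 5,810 / 81,346 = 7.14%.
Labor force participation rate = 81,346 / 128,950 = 63.08%.

Unemployment rate ≈ 7.14%; labor force participation rate ≈ 63.08%.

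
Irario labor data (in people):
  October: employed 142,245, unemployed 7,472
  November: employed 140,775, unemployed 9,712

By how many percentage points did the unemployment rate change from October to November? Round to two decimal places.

October: labor force = 142,245 + 7,472 = 149,717; u = 7,472/149,717 = 4.99%.
November: labor force = 140,775 + 9,712 = 150,487; u = 9,712/150,487 = 6.45%.
Change = 6.45% − 4.99% = +1.46 pp.

The unemployment rate changed by +1.46 percentage points.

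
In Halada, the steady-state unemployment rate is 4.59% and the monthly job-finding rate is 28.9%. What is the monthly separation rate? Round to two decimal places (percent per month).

From u* = s/(s+f): s = u·f/(1−u).
s = 0.0459 × 28.9 / (1 − 0.0459) = 1.3265 / 0.9541 ≈ 1.39% per month.

Separation rate ≈ 1.39% per month.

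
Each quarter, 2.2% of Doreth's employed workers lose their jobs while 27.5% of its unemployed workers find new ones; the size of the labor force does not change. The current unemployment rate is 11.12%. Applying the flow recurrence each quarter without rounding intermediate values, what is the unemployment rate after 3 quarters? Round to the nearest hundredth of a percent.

Unemployment rate after three quarters ≈ 8.70%.

With a fixed labor force, u_{t+1} = u_t + s·(1−u_t) − f·u_t = u_t·(1−s−f) + s.
Here 1−s−f = 0.703 and s = 0.022.
u_1 = 0.111200 × 0.703 + 0.022 = 0.100174.
u_2 = 0.100174 × 0.703 + 0.022 = 0.092422.
u_3 = 0.092422 × 0.703 + 0.022 = 0.086973.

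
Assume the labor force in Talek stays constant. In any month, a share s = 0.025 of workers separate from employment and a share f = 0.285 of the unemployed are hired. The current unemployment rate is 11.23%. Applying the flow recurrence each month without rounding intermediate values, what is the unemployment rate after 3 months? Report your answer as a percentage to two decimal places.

Unemployment rate after three months ≈ 9.10%.

With a fixed labor force, u_{t+1} = u_t + s·(1−u_t) − f·u_t = u_t·(1−s−f) + s.
Here 1−s−f = 0.690 and s = 0.025.
u_1 = 0.112300 × 0.690 + 0.025 = 0.102487.
u_2 = 0.102487 × 0.690 + 0.025 = 0.095716.
u_3 = 0.095716 × 0.690 + 0.025 = 0.091044.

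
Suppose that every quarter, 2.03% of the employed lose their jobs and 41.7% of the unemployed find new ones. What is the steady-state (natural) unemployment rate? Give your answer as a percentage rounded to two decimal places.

At steady state the flows balance: s·E = f·U, so U/(E+U) = s/(s+f).
u* = 2.03 / (2.03 + 41.7) = 2.03 / 43.73 = 4.64%.

Steady-state unemployment rate ≈ 4.64%.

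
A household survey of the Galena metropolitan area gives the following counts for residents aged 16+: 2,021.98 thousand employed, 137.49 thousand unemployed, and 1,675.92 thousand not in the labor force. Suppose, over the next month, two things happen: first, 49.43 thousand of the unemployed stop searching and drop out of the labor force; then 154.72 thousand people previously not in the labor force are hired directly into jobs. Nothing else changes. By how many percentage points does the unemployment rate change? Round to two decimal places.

Initially, labor force = 2,021.98 + 137.49 = 2,159.47 thousand, so u = 137.49/2,159.47 = 6.37%.
After the first change, unemployed and labor force both fall by 49.43 → E = 2,021.98, U = 88.06, labor force = 2,110.04 thousand.
After the second change, employed and labor force both rise by 154.72; unemployed unchanged → E = 2,176.70, U = 88.06, labor force = 2,264.76 thousand.
New unemployment rate = 88.06 / 2,264.76 = 3.89%.
Change = 3.89% − 6.37% = −2.48 percentage points.

The unemployment rate changes by −2.48 percentage points.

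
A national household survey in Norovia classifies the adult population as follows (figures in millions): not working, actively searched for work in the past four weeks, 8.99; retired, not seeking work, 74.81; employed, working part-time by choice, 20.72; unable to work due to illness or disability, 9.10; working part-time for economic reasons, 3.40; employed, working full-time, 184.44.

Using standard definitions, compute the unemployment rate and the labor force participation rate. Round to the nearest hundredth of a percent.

Employed = 20.72 + 3.40 + 184.44 = 208.56 million (anyone who worked, including part-time for economic reasons, counts as employed).
Unemployed = 8.99 million.
Labor force = 208.56 + 8.99 = 217.55 million.
Not in labor force = 74.81 + 9.10 = 83.91 million (those not working and not actively searching are outside the labor force).
Civilian working-age population = 217.55 + 83.91 = 301.46 million.
Unemployment rate = 8.99 / 217.55 = 4.13%.
Labor force participation rate = 217.55 / 301.46 = 72.17%.

Unemployment rate ≈ 4.13%; labor force participation rate ≈ 72.17%.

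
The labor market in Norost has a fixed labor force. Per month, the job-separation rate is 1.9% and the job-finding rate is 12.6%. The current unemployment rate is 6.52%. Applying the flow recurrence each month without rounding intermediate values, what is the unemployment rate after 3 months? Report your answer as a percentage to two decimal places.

Unemployment rate after three months ≈ 8.99%.

With a fixed labor force, u_{t+1} = u_t + s·(1−u_t) − f·u_t = u_t·(1−s−f) + s.
Here 1−s−f = 0.855 and s = 0.019.
u_1 = 0.065200 × 0.855 + 0.019 = 0.074746.
u_2 = 0.074746 × 0.855 + 0.019 = 0.082908.
u_3 = 0.082908 × 0.855 + 0.019 = 0.089886.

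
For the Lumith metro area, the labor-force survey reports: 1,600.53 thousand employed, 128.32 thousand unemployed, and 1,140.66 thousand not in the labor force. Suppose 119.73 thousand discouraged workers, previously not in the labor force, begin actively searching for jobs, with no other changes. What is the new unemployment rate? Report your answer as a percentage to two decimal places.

New unemployment rate ≈ 13.42%.

Initially, labor force = 1,600.53 + 128.32 = 1,728.85 thousand, so u = 128.32/1,728.85 = 7.42%.
After the change, unemployed and labor force both rise by 119.73 → E = 1,600.53, U = 248.05, labor force = 1,848.58 thousand.
New unemployment rate = 248.05 / 1,848.58 = 13.42%.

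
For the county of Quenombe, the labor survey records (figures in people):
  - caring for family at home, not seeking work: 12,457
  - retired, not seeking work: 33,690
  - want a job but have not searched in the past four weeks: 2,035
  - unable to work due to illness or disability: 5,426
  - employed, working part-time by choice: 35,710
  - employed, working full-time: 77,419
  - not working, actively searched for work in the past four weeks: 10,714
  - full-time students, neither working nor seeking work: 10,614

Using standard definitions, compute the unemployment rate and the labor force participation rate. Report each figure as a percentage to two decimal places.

Unemployment rate ≈ 8.65%; labor force participation rate ≈ 65.85%.

Employed = 35,710 + 77,419 = 113,129.
Unemployed = 10,714.
Labor force = 113,129 + 10,714 = 123,843.
Not in labor force = 12,457 + 33,690 + 2,035 + 5,426 + 10,614 = 64,222 (those not working and not actively searching are outside the labor force — including those who want a job but have given up searching).
Civilian working-age population = 123,843 + 64,222 = 188,065.
Unemployment rate = 10,714 / 123,843 = 8.65%.
Labor force participation rate = 123,843 / 188,065 = 65.85%.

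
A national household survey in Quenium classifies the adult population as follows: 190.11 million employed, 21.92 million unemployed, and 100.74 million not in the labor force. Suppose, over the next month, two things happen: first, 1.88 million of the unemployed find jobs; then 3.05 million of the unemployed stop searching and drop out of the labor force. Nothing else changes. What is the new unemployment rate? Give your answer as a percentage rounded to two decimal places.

Initially, labor force = 190.11 + 21.92 = 212.03 million, so u = 21.92/212.03 = 10.34%.
After the first change, unemployed falls and employed rises by 1.88; labor force unchanged → E = 191.99, U = 20.04, labor force = 212.03 million.
After the second change, unemployed and labor force both fall by 3.05 → E = 191.99, U = 16.99, labor force = 208.98 million.
New unemployment rate = 16.99 / 208.98 = 8.13%.

New unemployment rate ≈ 8.13%.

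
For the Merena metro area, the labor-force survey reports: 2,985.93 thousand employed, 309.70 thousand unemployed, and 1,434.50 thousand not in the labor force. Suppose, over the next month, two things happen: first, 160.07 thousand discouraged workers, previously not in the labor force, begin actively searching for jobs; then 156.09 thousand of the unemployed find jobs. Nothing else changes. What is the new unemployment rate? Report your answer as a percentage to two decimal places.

New unemployment rate ≈ 9.08%.

Initially, labor force = 2,985.93 + 309.70 = 3,295.63 thousand, so u = 309.70/3,295.63 = 9.40%.
After the first change, unemployed and labor force both rise by 160.07 → E = 2,985.93, U = 469.77, labor force = 3,455.70 thousand.
After the second change, unemployed falls and employed rises by 156.09; labor force unchanged → E = 3,142.02, U = 313.68, labor force = 3,455.70 thousand.
New unemployment rate = 313.68 / 3,455.70 = 9.08%.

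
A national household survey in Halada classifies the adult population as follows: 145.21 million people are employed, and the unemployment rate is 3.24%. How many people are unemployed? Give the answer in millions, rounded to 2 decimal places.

About 4.86 million are unemployed.

Let U be the number unemployed. The labor force is E + U, and U/(E+U) = 0.0324.
So U = 0.0324 × 145.21 / (1 − 0.0324) = 4.7048 / 0.9676 ≈ 4.86 million.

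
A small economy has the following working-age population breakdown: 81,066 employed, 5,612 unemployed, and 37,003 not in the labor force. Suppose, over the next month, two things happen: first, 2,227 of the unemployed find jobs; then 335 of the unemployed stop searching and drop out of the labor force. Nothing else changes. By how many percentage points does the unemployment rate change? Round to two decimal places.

The unemployment rate changes by −2.94 percentage points.

Initially, labor force = 81,066 + 5,612 = 86,678, so u = 5,612/86,678 = 6.47%.
After the first change, unemployed falls and employed rises by 2,227; labor force unchanged → E = 83,293, U = 3,385, labor force = 86,678.
After the second change, unemployed and labor force both fall by 335 → E = 83,293, U = 3,050, labor force = 86,343.
New unemployment rate = 3,050 / 86,343 = 3.53%.
Change = 3.53% − 6.47% = −2.94 percentage points.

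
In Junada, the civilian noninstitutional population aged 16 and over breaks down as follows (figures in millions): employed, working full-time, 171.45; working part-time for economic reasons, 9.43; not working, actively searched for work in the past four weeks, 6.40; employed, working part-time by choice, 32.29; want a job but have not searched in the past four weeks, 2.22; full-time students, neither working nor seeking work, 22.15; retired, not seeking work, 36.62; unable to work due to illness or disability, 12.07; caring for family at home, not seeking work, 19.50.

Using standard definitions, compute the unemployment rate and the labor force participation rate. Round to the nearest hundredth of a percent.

Employed = 171.45 + 9.43 + 32.29 = 213.17 million (anyone who worked, including part-time for economic reasons, counts as employed).
Unemployed = 6.40 million.
Labor force = 213.17 + 6.40 = 219.57 million.
Not in labor force = 2.22 + 22.15 + 36.62 + 12.07 + 19.50 = 92.56 million (those not working and not actively searching are outside the labor force — including those who want a job but have given up searching).
Civilian working-age population = 219.57 + 92.56 = 312.13 million.
Unemployment rate = 6.40 / 219.57 = 2.91%.
Labor force participation rate = 219.57 / 312.13 = 70.35%.

Unemployment rate ≈ 2.91%; labor force participation rate ≈ 70.35%.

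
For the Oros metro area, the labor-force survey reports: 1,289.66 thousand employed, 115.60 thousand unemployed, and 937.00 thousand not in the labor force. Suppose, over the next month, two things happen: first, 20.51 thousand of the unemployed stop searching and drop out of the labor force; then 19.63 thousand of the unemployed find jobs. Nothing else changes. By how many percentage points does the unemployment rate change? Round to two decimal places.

Initially, labor force = 1,289.66 + 115.60 = 1,405.26 thousand, so u = 115.60/1,405.26 = 8.23%.
After the first change, unemployed and labor force both fall by 20.51 → E = 1,289.66, U = 95.09, labor force = 1,384.75 thousand.
After the second change, unemployed falls and employed rises by 19.63; labor force unchanged → E = 1,309.29, U = 75.46, labor force = 1,384.75 thousand.
New unemployment rate = 75.46 / 1,384.75 = 5.45%.
Change = 5.45% − 8.23% = −2.78 percentage points.

The unemployment rate changes by −2.78 percentage points.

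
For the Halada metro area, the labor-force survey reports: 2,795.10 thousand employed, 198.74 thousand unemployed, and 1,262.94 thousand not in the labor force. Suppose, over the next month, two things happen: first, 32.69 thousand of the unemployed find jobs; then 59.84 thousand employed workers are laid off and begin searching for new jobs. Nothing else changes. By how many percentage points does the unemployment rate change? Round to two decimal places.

Initially, labor force = 2,795.10 + 198.74 = 2,993.84 thousand, so u = 198.74/2,993.84 = 6.64%.
After the first change, unemployed falls and employed rises by 32.69; labor force unchanged → E = 2,827.79, U = 166.05, labor force = 2,993.84 thousand.
After the second change, employed falls and unemployed rises by 59.84; labor force unchanged → E = 2,767.95, U = 225.89, labor force = 2,993.84 thousand.
New unemployment rate = 225.89 / 2,993.84 = 7.55%.
Change = 7.55% − 6.64% = +0.91 percentage points.

The unemployment rate changes by +0.91 percentage points.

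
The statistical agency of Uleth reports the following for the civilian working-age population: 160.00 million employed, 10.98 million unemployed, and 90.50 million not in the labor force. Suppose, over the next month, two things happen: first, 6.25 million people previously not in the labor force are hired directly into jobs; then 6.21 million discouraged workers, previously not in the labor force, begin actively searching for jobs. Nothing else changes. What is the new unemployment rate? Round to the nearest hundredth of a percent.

New unemployment rate ≈ 9.37%.

Initially, labor force = 160.00 + 10.98 = 170.98 million, so u = 10.98/170.98 = 6.42%.
After the first change, employed and labor force both rise by 6.25; unemployed unchanged → E = 166.25, U = 10.98, labor force = 177.23 million.
After the second change, unemployed and labor force both rise by 6.21 → E = 166.25, U = 17.19, labor force = 183.44 million.
New unemployment rate = 17.19 / 183.44 = 9.37%.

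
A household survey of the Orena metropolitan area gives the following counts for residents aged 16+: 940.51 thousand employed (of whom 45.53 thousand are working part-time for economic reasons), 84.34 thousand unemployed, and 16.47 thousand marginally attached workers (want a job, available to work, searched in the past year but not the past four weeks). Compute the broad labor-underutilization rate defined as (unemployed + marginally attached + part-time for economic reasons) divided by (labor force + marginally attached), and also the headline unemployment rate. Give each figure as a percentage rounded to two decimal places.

Broad underutilization rate ≈ 14.05%; headline unemployment rate ≈ 8.23%.

Labor force = 940.51 + 84.34 = 1,024.85 thousand.
Numerator = 84.34 + 16.47 + 45.53 = 146.34 thousand.
Denominator = 1,024.85 + 16.47 = 1,041.32 thousand.
Broad rate = 146.34 / 1,041.32 = 14.05%.
Headline unemployment rate = 84.34 / 1,024.85 = 8.23%.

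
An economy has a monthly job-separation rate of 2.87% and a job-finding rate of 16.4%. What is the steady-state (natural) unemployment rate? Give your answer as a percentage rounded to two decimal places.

At steady state the flows balance: s·E = f·U, so U/(E+U) = s/(s+f).
u* = 2.87 / (2.87 + 16.4) = 2.87 / 19.27 = 14.89%.

Steady-state unemployment rate ≈ 14.89%.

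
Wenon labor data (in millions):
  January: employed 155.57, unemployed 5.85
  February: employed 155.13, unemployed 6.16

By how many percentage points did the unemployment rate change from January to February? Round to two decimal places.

January: labor force = 155.57 + 5.85 = 161.42; u = 5.85/161.42 = 3.62%.
February: labor force = 155.13 + 6.16 = 161.29; u = 6.16/161.29 = 3.82%.
Change = 3.82% − 3.62% = +0.20 pp.

The unemployment rate changed by +0.20 percentage points.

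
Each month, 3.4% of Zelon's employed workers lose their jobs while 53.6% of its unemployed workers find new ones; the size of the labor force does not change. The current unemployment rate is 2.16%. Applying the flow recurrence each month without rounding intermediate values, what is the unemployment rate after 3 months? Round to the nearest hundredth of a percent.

Unemployment rate after three months ≈ 5.66%.

With a fixed labor force, u_{t+1} = u_t + s·(1−u_t) − f·u_t = u_t·(1−s−f) + s.
Here 1−s−f = 0.430 and s = 0.034.
u_1 = 0.021600 × 0.430 + 0.034 = 0.043288.
u_2 = 0.043288 × 0.430 + 0.034 = 0.052614.
u_3 = 0.052614 × 0.430 + 0.034 = 0.056624.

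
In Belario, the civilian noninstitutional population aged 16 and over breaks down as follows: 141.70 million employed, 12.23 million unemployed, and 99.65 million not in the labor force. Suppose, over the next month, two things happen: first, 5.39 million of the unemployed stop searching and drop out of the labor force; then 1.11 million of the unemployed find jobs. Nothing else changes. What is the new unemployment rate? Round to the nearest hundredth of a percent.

Initially, labor force = 141.70 + 12.23 = 153.93 million, so u = 12.23/153.93 = 7.95%.
After the first change, unemployed and labor force both fall by 5.39 → E = 141.70, U = 6.84, labor force = 148.54 million.
After the second change, unemployed falls and employed rises by 1.11; labor force unchanged → E = 142.81, U = 5.73, labor force = 148.54 million.
New unemployment rate = 5.73 / 148.54 = 3.86%.

New unemployment rate ≈ 3.86%.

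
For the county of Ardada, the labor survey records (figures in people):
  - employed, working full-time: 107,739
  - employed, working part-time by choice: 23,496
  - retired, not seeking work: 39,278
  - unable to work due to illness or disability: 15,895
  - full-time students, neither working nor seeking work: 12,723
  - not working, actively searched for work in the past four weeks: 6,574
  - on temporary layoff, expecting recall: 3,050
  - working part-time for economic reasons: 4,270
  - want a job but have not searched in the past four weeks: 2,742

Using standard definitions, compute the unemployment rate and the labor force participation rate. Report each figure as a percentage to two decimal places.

Employed = 107,739 + 23,496 + 4,270 = 135,505 (anyone who worked, including part-time for economic reasons, counts as employed).
Unemployed = 6,574 + 3,050 = 9,624 (jobless and actively searching, or on temporary layoff).
Labor force = 135,505 + 9,624 = 145,129.
Not in labor force = 39,278 + 15,895 + 12,723 + 2,742 = 70,638 (those not working and not actively searching are outside the labor force — including those who want a job but have given up searching).
Civilian working-age population = 145,129 + 70,638 = 215,767.
Unemployment rate = 9,624 / 145,129 = 6.63%.
Labor force participation rate = 145,129 / 215,767 = 67.26%.

Unemployment rate ≈ 6.63%; labor force participation rate ≈ 67.26%.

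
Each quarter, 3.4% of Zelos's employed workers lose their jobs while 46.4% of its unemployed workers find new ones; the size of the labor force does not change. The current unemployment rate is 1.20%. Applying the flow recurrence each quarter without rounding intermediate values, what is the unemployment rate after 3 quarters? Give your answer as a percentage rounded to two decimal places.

Unemployment rate after three quarters ≈ 6.12%.

With a fixed labor force, u_{t+1} = u_t + s·(1−u_t) − f·u_t = u_t·(1−s−f) + s.
Here 1−s−f = 0.502 and s = 0.034.
u_1 = 0.012000 × 0.502 + 0.034 = 0.040024.
u_2 = 0.040024 × 0.502 + 0.034 = 0.054092.
u_3 = 0.054092 × 0.502 + 0.034 = 0.061154.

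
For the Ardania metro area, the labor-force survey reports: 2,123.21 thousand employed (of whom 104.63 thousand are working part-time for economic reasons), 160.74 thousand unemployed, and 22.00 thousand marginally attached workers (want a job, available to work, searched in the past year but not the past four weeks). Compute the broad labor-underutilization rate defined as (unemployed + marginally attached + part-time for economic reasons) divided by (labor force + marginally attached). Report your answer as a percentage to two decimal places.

Broad underutilization rate ≈ 12.46%.

Labor force = 2,123.21 + 160.74 = 2,283.95 thousand.
Numerator = 160.74 + 22.00 + 104.63 = 287.37 thousand.
Denominator = 2,283.95 + 22.00 = 2,305.95 thousand.
Broad rate = 287.37 / 2,305.95 = 12.46%.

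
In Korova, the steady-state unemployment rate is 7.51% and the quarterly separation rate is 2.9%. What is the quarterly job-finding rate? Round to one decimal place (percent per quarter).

Job-finding rate ≈ 35.7% per quarter.

From u* = s/(s+f): f = s·(1−u)/u.
f = 2.9 × (1 − 0.0751) / 0.0751 = 2.6822 / 0.0751 ≈ 35.7% per quarter.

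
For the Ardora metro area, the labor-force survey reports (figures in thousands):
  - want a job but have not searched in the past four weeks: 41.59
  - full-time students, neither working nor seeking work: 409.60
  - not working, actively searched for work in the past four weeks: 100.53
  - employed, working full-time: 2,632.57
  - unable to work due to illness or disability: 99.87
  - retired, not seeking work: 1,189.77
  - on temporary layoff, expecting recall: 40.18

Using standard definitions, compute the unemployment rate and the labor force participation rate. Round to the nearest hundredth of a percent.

Employed = 2,632.57 thousand.
Unemployed = 100.53 + 40.18 = 140.71 thousand (jobless and actively searching, or on temporary layoff).
Labor force = 2,632.57 + 140.71 = 2,773.28 thousand.
Not in labor force = 41.59 + 409.60 + 99.87 + 1,189.77 = 1,740.83 thousand (those not working and not actively searching are outside the labor force — including those who want a job but have given up searching).
Civilian working-age population = 2,773.28 + 1,740.83 = 4,514.11 thousand.
Unemployment rate = 140.71 / 2,773.28 = 5.07%.
Labor force participation rate = 2,773.28 / 4,514.11 = 61.44%.

Unemployment rate ≈ 5.07%; labor force participation rate ≈ 61.44%.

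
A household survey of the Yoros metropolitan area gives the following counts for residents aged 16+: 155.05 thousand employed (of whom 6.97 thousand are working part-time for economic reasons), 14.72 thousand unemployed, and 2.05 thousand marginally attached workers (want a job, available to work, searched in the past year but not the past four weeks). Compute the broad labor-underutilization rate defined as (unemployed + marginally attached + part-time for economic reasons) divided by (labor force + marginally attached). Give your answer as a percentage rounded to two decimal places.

Labor force = 155.05 + 14.72 = 169.77 thousand.
Numerator = 14.72 + 2.05 + 6.97 = 23.74 thousand.
Denominator = 169.77 + 2.05 = 171.82 thousand.
Broad rate = 23.74 / 171.82 = 13.82%.

Broad underutilization rate ≈ 13.82%.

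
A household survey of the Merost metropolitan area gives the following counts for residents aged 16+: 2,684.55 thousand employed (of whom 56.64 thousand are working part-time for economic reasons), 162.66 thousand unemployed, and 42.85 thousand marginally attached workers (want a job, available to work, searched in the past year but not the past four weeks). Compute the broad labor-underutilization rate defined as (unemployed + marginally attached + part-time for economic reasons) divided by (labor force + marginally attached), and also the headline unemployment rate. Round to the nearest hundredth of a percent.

Broad underutilization rate ≈ 9.07%; headline unemployment rate ≈ 5.71%.

Labor force = 2,684.55 + 162.66 = 2,847.21 thousand.
Numerator = 162.66 + 42.85 + 56.64 = 262.15 thousand.
Denominator = 2,847.21 + 42.85 = 2,890.06 thousand.
Broad rate = 262.15 / 2,890.06 = 9.07%.
Headline unemployment rate = 162.66 / 2,847.21 = 5.71%.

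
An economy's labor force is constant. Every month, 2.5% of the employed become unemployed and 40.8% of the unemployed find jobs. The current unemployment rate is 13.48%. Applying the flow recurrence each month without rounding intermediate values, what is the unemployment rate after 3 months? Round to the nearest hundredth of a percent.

With a fixed labor force, u_{t+1} = u_t + s·(1−u_t) − f·u_t = u_t·(1−s−f) + s.
Here 1−s−f = 0.567 and s = 0.025.
u_1 = 0.134800 × 0.567 + 0.025 = 0.101432.
u_2 = 0.101432 × 0.567 + 0.025 = 0.082512.
u_3 = 0.082512 × 0.567 + 0.025 = 0.071784.

Unemployment rate after three months ≈ 7.18%.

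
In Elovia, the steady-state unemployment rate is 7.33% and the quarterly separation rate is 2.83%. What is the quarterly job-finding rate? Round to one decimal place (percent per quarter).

Job-finding rate ≈ 35.8% per quarter.

From u* = s/(s+f): f = s·(1−u)/u.
f = 2.83 × (1 − 0.0733) / 0.0733 = 2.6226 / 0.0733 ≈ 35.8% per quarter.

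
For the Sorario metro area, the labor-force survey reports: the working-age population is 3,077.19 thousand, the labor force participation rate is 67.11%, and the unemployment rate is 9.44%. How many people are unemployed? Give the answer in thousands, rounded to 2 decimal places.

Labor force = 0.6711 × 3,077.19 = 2,065.10 thousand.
Unemployed = 0.0944 × 2,065.10 ≈ 194.95 thousand.

About 194.95 thousand are unemployed.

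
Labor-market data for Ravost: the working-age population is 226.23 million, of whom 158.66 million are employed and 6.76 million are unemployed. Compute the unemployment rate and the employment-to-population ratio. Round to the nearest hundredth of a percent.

Unemployment rate ≈ 4.09%; employment-population ratio ≈ 70.13%.

Labor force = employed + unemployed = 158.66 + 6.76 = 165.42 million.
Unemployment rate = 6.76 / 165.42 = 4.09%.
Employment-population ratio = 158.66 / 226.23 = 70.13%.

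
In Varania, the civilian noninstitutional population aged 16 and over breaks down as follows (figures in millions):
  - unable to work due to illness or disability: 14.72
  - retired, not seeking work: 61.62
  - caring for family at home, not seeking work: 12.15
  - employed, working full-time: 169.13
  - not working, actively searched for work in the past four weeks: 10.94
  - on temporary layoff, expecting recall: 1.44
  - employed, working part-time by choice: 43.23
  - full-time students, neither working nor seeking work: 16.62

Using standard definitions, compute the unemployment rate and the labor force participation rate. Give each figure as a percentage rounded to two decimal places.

Employed = 169.13 + 43.23 = 212.36 million.
Unemployed = 10.94 + 1.44 = 12.38 million (jobless and actively searching, or on temporary layoff).
Labor force = 212.36 + 12.38 = 224.74 million.
Not in labor force = 14.72 + 61.62 + 12.15 + 16.62 = 105.11 million (those not working and not actively searching are outside the labor force).
Civilian working-age population = 224.74 + 105.11 = 329.85 million.
Unemployment rate = 12.38 / 224.74 = 5.51%.
Labor force participation rate = 224.74 / 329.85 = 68.13%.

Unemployment rate ≈ 5.51%; labor force participation rate ≈ 68.13%.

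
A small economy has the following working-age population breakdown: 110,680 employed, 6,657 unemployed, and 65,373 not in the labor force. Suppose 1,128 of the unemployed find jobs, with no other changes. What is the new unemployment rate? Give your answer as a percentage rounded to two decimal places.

Initially, labor force = 110,680 + 6,657 = 117,337, so u = 6,657/117,337 = 5.67%.
After the change, unemployed falls and employed rises by 1,128; labor force unchanged → E = 111,808, U = 5,529, labor force = 117,337.
New unemployment rate = 5,529 / 117,337 = 4.71%.

New unemployment rate ≈ 4.71%.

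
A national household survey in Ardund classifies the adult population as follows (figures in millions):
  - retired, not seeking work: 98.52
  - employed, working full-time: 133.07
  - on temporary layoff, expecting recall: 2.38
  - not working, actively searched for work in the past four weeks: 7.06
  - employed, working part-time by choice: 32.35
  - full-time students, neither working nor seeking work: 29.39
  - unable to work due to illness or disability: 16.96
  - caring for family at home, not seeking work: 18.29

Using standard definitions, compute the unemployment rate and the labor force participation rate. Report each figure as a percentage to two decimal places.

Employed = 133.07 + 32.35 = 165.42 million.
Unemployed = 2.38 + 7.06 = 9.44 million (jobless and actively searching, or on temporary layoff).
Labor force = 165.42 + 9.44 = 174.86 million.
Not in labor force = 98.52 + 29.39 + 16.96 + 18.29 = 163.16 million (those not working and not actively searching are outside the labor force).
Civilian working-age population = 174.86 + 163.16 = 338.02 million.
Unemployment rate = 9.44 / 174.86 = 5.40%.
Labor force participation rate = 174.86 / 338.02 = 51.73%.

Unemployment rate ≈ 5.40%; labor force participation rate ≈ 51.73%.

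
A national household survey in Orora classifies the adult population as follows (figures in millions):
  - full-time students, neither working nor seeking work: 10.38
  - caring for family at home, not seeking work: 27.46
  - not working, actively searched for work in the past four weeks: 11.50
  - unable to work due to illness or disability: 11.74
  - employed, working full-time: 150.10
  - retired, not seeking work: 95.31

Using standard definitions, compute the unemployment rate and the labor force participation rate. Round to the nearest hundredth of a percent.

Employed = 150.10 million.
Unemployed = 11.50 million.
Labor force = 150.10 + 11.50 = 161.60 million.
Not in labor force = 10.38 + 27.46 + 11.74 + 95.31 = 144.89 million (those not working and not actively searching are outside the labor force).
Civilian working-age population = 161.60 + 144.89 = 306.49 million.
Unemployment rate = 11.50 / 161.60 = 7.12%.
Labor force participation rate = 161.60 / 306.49 = 52.73%.

Unemployment rate ≈ 7.12%; labor force participation rate ≈ 52.73%.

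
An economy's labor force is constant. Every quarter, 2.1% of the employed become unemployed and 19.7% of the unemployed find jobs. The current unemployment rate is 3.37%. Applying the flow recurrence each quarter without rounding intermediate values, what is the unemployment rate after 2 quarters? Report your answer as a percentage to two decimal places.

Unemployment rate after two quarters ≈ 5.80%.

With a fixed labor force, u_{t+1} = u_t + s·(1−u_t) − f·u_t = u_t·(1−s−f) + s.
Here 1−s−f = 0.782 and s = 0.021.
u_1 = 0.033700 × 0.782 + 0.021 = 0.047353.
u_2 = 0.047353 × 0.782 + 0.021 = 0.058030.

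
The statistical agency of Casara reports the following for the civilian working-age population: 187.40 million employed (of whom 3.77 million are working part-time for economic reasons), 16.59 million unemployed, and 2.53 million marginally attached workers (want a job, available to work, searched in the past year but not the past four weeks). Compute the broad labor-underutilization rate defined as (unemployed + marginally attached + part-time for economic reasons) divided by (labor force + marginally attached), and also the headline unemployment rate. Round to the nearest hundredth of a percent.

Broad underutilization rate ≈ 11.08%; headline unemployment rate ≈ 8.13%.

Labor force = 187.40 + 16.59 = 203.99 million.
Numerator = 16.59 + 2.53 + 3.77 = 22.89 million.
Denominator = 203.99 + 2.53 = 206.52 million.
Broad rate = 22.89 / 206.52 = 11.08%.
Headline unemployment rate = 16.59 / 203.99 = 8.13%.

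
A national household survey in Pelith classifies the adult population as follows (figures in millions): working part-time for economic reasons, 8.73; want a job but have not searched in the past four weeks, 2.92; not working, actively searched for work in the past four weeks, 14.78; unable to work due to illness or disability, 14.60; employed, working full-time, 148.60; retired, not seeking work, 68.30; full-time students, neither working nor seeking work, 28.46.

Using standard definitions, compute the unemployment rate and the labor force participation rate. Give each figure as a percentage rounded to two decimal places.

Employed = 8.73 + 148.60 = 157.33 million (anyone who worked, including part-time for economic reasons, counts as employed).
Unemployed = 14.78 million.
Labor force = 157.33 + 14.78 = 172.11 million.
Not in labor force = 2.92 + 14.60 + 68.30 + 28.46 = 114.28 million (those not working and not actively searching are outside the labor force — including those who want a job but have given up searching).
Civilian working-age population = 172.11 + 114.28 = 286.39 million.
Unemployment rate = 14.78 / 172.11 = 8.59%.
Labor force participation rate = 172.11 / 286.39 = 60.10%.

Unemployment rate ≈ 8.59%; labor force participation rate ≈ 60.10%.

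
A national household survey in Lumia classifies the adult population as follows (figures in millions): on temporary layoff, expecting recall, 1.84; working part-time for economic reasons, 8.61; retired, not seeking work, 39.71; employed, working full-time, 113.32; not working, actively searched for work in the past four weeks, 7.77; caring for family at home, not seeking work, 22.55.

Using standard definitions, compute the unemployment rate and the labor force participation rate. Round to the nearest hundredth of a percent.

Unemployment rate ≈ 7.31%; labor force participation rate ≈ 67.87%.

Employed = 8.61 + 113.32 = 121.93 million (anyone who worked, including part-time for economic reasons, counts as employed).
Unemployed = 1.84 + 7.77 = 9.61 million (jobless and actively searching, or on temporary layoff).
Labor force = 121.93 + 9.61 = 131.54 million.
Not in labor force = 39.71 + 22.55 = 62.26 million (those not working and not actively searching are outside the labor force).
Civilian working-age population = 131.54 + 62.26 = 193.80 million.
Unemployment rate = 9.61 / 131.54 = 7.31%.
Labor force participation rate = 131.54 / 193.80 = 67.87%.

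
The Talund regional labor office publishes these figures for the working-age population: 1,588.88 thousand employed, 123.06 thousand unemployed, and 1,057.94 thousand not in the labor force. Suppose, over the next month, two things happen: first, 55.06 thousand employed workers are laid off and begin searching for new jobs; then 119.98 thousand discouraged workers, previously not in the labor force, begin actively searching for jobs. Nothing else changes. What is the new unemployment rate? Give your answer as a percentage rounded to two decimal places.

New unemployment rate ≈ 16.27%.

Initially, labor force = 1,588.88 + 123.06 = 1,711.94 thousand, so u = 123.06/1,711.94 = 7.19%.
After the first change, employed falls and unemployed rises by 55.06; labor force unchanged → E = 1,533.82, U = 178.12, labor force = 1,711.94 thousand.
After the second change, unemployed and labor force both rise by 119.98 → E = 1,533.82, U = 298.10, labor force = 1,831.92 thousand.
New unemployment rate = 298.10 / 1,831.92 = 16.27%.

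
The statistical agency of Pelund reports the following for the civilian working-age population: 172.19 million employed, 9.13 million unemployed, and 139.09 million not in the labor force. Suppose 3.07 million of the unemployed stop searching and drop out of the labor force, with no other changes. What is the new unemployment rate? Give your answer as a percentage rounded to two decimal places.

Initially, labor force = 172.19 + 9.13 = 181.32 million, so u = 9.13/181.32 = 5.04%.
After the change, unemployed and labor force both fall by 3.07 → E = 172.19, U = 6.06, labor force = 178.25 million.
New unemployment rate = 6.06 / 178.25 = 3.40%.

New unemployment rate ≈ 3.40%.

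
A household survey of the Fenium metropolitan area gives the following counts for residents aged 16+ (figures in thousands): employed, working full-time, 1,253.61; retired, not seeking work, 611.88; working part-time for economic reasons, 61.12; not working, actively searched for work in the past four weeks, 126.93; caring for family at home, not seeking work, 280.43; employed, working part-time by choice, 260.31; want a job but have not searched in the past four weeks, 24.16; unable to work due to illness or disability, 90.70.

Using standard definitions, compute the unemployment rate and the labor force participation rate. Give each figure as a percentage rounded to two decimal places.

Employed = 1,253.61 + 61.12 + 260.31 = 1,575.04 thousand (anyone who worked, including part-time for economic reasons, counts as employed).
Unemployed = 126.93 thousand.
Labor force = 1,575.04 + 126.93 = 1,701.97 thousand.
Not in labor force = 611.88 + 280.43 + 24.16 + 90.70 = 1,007.17 thousand (those not working and not actively searching are outside the labor force — including those who want a job but have given up searching).
Civilian working-age population = 1,701.97 + 1,007.17 = 2,709.14 thousand.
Unemployment rate = 126.93 / 1,701.97 = 7.46%.
Labor force participation rate = 1,701.97 / 2,709.14 = 62.82%.

Unemployment rate ≈ 7.46%; labor force participation rate ≈ 62.82%.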